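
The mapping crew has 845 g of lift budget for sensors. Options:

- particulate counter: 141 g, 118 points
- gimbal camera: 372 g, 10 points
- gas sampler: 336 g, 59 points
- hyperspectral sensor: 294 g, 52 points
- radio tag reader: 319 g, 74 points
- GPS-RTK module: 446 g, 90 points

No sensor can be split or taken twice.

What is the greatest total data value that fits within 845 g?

By data value per g: particulate counter 0.84, radio tag reader 0.23, GPS-RTK module 0.20, hyperspectral sensor 0.18 lead.
Taking the top-ratio sensors first gives particulate counter + hyperspectral sensor + radio tag reader for 244 (754 g).
Dropping hyperspectral sensor frees 294 g; slotting in gas sampler (336 g) lifts the total to 251 at 796 g.
Next best is particulate counter + hyperspectral sensor + radio tag reader at 244 (754 g) — short by 7.

251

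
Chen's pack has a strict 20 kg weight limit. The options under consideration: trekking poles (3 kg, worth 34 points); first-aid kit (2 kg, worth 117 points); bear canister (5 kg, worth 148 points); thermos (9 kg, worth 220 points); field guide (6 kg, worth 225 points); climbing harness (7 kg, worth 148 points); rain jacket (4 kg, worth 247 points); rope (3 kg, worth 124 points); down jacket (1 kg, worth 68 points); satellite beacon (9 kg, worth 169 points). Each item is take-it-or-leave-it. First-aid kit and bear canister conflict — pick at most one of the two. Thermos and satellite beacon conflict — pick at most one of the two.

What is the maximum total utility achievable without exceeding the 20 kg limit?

815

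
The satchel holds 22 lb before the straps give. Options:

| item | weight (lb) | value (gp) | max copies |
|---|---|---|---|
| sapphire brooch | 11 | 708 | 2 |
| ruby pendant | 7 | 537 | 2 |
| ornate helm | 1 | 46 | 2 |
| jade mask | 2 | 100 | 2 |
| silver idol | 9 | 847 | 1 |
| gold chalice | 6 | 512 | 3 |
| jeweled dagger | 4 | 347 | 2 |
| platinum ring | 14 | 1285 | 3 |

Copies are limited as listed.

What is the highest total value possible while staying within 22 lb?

1979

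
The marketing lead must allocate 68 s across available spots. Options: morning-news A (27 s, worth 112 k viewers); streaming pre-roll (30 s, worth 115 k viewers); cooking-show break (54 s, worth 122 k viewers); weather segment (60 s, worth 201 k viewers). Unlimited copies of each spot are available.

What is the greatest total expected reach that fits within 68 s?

Taking the top-ratio spots first gives 2×morning-news A for 224 (54 s).
The 54 s tied up in 2×morning-news A is better spent on 2×streaming pre-roll — total rises to 230 (60 s).

230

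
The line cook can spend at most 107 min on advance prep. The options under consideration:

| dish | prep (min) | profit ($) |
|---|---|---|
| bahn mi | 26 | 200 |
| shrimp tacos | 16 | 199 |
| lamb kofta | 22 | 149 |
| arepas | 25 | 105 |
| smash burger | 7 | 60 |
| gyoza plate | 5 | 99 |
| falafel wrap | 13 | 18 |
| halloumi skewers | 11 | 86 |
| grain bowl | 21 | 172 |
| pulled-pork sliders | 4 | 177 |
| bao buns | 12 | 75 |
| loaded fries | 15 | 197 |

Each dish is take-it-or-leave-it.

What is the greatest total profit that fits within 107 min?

Density check — pulled-pork sliders 44.25, gyoza plate 19.80, loaded fries 13.13, shrimp tacos 12.44 are the best per min.
Best packing: bahn mi + shrimp tacos + smash burger + gyoza plate + halloumi skewers + grain bowl + pulled-pork sliders + loaded fries — 105 min, 1190 total.
The spare 2 min is too small for any remaining dish, and no exchange beats 1190.

1190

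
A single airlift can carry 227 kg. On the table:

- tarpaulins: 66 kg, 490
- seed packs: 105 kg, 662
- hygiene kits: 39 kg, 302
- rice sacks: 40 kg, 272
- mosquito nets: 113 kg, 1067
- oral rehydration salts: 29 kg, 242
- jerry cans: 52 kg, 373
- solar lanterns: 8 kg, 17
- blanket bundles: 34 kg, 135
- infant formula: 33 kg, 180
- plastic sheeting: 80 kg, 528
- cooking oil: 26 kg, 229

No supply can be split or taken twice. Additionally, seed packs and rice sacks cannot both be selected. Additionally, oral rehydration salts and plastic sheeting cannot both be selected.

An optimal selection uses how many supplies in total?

Optimal total is 1911.
One optimal bundle: mosquito nets + oral rehydration salts + jerry cans + cooking oil (220 kg).
Every optimal selection uses 4 supplies.

4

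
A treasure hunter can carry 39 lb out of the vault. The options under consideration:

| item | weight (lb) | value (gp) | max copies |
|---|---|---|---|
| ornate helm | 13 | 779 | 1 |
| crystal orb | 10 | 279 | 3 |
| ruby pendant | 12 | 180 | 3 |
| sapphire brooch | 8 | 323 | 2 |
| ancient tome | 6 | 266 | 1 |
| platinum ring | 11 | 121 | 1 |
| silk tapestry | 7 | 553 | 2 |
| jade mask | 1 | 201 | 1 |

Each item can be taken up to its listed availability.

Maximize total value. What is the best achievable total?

2409

By value per lb: jade mask 201.00, silk tapestry 79.00, ornate helm 59.92, ancient tome 44.33 lead.
Taking the top-ratio items first gives ornate helm + ancient tome + 2×silk tapestry + jade mask for 2352 (34 lb).
The 6 lb tied up in ancient tome is better spent on sapphire brooch — total rises to 2409 (36 lb).
The spare 3 lb is too small for any remaining item, and no exchange beats 2409.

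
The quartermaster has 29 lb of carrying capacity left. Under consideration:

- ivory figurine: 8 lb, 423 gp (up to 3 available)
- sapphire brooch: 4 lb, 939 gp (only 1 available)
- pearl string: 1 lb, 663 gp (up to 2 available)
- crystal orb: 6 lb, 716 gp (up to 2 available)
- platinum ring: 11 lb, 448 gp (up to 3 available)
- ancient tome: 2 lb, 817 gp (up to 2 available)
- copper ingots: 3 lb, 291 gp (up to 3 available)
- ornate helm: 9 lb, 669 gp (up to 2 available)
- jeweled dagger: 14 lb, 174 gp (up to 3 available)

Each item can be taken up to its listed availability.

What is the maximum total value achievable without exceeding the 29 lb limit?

5913

Sapphire brooch + 2×pearl string + 2×crystal orb + 2×ancient tome + 2×copper ingots uses 28 of the 29 lb and totals 5913.
No other feasible combination exceeds 5913.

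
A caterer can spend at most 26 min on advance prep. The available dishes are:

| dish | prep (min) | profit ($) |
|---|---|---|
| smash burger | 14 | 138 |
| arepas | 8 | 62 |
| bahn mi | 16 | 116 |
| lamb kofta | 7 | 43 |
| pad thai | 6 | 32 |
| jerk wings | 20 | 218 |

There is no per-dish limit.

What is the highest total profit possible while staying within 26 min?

250

Taking pad thai + jerk wings: 26 min used, 250 in profit.
Every other selection either busts 26 min or fails to beat 250.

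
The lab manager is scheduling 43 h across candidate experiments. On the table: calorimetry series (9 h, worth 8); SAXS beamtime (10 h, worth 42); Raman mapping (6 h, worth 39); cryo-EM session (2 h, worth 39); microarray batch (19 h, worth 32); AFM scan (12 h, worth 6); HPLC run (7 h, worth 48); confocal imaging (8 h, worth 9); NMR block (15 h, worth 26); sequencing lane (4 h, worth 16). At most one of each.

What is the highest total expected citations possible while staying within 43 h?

A density-first pass picks SAXS beamtime + Raman mapping + cryo-EM session + HPLC run + confocal imaging + sequencing lane — 193 at 37 h.
Replace confocal imaging and sequencing lane with NMR block: the trade gains 1 net, giving 194 at 40 h.
An exhaustive check of the 1024 subsets confirms 194.

194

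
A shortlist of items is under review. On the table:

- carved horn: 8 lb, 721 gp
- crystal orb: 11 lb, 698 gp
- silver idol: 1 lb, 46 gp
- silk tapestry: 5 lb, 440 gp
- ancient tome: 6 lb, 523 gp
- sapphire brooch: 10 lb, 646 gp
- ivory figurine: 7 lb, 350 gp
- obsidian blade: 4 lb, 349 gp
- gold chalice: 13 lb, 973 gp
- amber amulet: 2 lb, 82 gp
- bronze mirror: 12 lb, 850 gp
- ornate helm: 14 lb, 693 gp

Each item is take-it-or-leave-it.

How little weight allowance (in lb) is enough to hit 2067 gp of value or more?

Minimise lb subject to total value ≥ 2067.
carved horn + silver idol + silk tapestry + ancient tome + obsidian blade: 2079 value at 24 lb.
Below 24 lb the best achievable stays under 2067.

24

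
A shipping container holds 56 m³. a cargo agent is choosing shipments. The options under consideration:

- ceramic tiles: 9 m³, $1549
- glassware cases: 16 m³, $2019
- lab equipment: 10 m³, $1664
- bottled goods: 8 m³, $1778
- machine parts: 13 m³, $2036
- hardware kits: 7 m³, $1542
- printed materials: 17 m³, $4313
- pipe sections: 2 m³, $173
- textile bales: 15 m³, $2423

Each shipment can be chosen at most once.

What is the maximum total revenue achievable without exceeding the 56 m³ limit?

Taking the top-ratio shipments first gives ceramic tiles + lab equipment + bottled goods + hardware kits + printed materials + pipe sections for 11019 (53 m³).
Dropping lab equipment and pipe sections frees 12 m³; slotting in textile bales (15 m³) lifts the total to 11605 at 56 m³.
The closest alternative, ceramic tiles + bottled goods + machine parts + hardware kits + printed materials + pipe sections, reaches only 11391.

11605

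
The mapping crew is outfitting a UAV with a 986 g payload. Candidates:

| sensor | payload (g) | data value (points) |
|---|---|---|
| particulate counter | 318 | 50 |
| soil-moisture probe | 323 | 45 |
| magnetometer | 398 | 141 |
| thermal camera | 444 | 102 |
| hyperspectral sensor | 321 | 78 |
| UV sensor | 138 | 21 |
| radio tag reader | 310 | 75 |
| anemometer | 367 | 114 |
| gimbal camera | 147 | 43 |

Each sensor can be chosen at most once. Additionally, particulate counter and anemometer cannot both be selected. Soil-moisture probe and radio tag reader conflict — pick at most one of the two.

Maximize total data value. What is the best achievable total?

298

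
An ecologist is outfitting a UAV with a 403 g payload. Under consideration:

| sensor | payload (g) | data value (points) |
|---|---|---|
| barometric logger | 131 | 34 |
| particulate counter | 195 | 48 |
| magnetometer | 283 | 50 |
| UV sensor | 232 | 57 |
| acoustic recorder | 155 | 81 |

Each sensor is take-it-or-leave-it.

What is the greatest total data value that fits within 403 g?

138

Greedy by ratio would take barometric logger + acoustic recorder: 286 g used, total 115.
The 131 g tied up in barometric logger is better spent on UV sensor — total rises to 138 (387 g).
Next best is particulate counter + acoustic recorder at 129 (350 g) — short by 9.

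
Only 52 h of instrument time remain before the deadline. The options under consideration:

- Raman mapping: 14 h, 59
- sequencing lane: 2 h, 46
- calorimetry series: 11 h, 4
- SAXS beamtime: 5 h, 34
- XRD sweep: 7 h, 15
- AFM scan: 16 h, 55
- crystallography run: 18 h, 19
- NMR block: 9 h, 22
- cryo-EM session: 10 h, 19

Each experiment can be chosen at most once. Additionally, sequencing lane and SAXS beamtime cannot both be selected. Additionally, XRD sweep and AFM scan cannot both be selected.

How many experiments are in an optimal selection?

5

The maximum expected citations within 52 h is 201.
Raman mapping + sequencing lane + AFM scan + NMR block + cryo-EM session hits 201 at 51 h.
Every optimal selection uses 5 experiments.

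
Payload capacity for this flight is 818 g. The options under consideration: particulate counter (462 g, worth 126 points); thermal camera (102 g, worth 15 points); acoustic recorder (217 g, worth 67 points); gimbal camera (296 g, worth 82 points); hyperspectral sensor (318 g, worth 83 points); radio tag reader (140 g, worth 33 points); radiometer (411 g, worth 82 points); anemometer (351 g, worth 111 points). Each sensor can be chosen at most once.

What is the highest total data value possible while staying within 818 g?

237

Taking the top-ratio sensors first gives thermal camera + acoustic recorder + radio tag reader + anemometer for 226 (810 g).
Replace thermal camera and acoustic recorder and radio tag reader with particulate counter: the trade gains 11 net, giving 237 at 813 g.
Next best is hyperspectral sensor + radio tag reader + anemometer at 227 (809 g) — short by 10.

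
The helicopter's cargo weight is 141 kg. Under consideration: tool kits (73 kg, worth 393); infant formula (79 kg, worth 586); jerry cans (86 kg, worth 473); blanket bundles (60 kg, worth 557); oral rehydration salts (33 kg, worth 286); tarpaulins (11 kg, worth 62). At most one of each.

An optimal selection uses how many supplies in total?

The maximum people served within 141 kg is 1143.
For example infant formula + blanket bundles achieves it, using 139 kg.
Any selection reaching 1143 contains exactly 2 supplies.

2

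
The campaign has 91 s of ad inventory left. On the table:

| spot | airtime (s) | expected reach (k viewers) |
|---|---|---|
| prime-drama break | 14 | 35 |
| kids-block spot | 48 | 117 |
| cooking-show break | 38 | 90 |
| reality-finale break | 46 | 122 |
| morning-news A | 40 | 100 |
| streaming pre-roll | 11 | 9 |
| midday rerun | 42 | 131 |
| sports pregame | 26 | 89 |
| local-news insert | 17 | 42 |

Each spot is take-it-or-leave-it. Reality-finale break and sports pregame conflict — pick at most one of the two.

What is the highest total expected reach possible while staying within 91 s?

262

By expected reach per s: sports pregame 3.42, midday rerun 3.12, reality-finale break 2.65 lead.
A density-first pass picks prime-drama break + midday rerun + sports pregame — 255 at 82 s.
Replace prime-drama break with local-news insert: the trade gains 7 net, giving 262 at 85 s.
An exhaustive check of the 512 subsets confirms 262.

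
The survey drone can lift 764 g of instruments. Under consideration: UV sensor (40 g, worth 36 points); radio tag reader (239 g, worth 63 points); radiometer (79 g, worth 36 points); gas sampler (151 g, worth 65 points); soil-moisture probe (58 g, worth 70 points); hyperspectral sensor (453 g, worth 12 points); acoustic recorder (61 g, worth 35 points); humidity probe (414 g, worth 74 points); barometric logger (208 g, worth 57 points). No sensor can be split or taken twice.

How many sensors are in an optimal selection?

Best achievable data value is 326.
One optimal bundle: UV sensor + radio tag reader + gas sampler + soil-moisture probe + acoustic recorder + barometric logger (757 g).
Every optimal selection uses 6 sensors.

6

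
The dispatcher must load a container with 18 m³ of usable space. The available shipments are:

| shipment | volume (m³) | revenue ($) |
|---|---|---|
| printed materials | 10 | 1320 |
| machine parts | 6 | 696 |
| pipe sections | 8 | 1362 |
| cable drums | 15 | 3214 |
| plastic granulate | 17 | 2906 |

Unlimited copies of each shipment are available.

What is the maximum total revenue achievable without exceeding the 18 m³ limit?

Ranking by ratio (revenue/m³): cable drums 214.27, plastic granulate 170.94, pipe sections 170.25.
Cable drums uses 15 of the 18 m³ and totals 3214.
Nothing else within 18 m³ beats 3214.

3214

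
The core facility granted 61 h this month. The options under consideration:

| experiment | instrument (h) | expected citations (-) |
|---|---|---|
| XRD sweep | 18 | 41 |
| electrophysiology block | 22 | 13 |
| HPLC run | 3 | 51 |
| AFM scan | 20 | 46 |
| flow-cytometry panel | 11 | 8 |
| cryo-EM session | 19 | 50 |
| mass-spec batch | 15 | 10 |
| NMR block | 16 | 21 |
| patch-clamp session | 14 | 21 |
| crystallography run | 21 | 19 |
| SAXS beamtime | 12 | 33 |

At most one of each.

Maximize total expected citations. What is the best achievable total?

188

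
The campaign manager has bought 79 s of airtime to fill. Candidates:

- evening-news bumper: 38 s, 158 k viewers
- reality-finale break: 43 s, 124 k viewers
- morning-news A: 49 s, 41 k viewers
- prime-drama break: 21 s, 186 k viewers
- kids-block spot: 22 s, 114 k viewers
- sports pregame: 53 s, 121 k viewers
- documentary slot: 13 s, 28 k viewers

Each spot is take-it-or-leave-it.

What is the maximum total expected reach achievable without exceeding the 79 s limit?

372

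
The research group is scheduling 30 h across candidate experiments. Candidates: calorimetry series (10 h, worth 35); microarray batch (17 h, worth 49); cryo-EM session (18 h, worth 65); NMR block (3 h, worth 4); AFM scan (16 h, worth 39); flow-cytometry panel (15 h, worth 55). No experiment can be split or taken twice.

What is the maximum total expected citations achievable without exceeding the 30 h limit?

Density check — flow-cytometry panel 3.67, cryo-EM session 3.61, calorimetry series 3.50, microarray batch 2.88 are the best per h.
Greedy by ratio would take calorimetry series + NMR block + flow-cytometry panel: 28 h used, total 94.
Replace NMR block and flow-cytometry panel with cryo-EM session: the trade gains 6 net, giving 100 at 28 h.

100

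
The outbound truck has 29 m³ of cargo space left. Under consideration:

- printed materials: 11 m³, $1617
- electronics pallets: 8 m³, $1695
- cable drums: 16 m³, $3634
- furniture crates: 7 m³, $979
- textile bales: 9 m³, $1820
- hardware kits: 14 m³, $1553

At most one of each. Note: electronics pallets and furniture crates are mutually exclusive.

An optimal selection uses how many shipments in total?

Best achievable revenue is 5454.
For example cable drums + textile bales achieves it, using 25 m³.
Any selection reaching 5454 contains exactly 2 shipments.

2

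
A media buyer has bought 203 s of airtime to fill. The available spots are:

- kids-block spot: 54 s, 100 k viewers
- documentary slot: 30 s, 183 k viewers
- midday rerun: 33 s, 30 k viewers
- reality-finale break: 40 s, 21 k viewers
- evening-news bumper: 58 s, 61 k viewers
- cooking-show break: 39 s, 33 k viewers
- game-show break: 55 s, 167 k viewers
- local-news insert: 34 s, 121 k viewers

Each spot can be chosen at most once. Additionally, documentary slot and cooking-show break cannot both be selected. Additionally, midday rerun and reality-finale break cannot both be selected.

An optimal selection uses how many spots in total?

4

Optimal total is 571.
For example kids-block spot + documentary slot + game-show break + local-news insert achieves it, using 173 s.
Any selection reaching 571 contains exactly 4 spots.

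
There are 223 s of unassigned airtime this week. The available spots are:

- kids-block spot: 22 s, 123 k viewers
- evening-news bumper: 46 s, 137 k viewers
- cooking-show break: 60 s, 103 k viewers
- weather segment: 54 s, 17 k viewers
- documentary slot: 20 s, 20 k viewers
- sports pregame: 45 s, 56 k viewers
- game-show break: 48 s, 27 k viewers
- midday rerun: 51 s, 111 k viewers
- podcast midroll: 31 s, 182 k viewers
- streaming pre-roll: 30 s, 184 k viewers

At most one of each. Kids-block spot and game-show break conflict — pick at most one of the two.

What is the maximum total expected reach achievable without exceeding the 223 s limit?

Density check — streaming pre-roll 6.13, podcast midroll 5.87, kids-block spot 5.59 are the best per s.
Kids-block spot + evening-news bumper + documentary slot + midday rerun + podcast midroll + streaming pre-roll uses 200 of the 223 s and totals 757.
The closest alternative, kids-block spot + evening-news bumper + cooking-show break + documentary slot + podcast midroll + streaming pre-roll, reaches only 749.

757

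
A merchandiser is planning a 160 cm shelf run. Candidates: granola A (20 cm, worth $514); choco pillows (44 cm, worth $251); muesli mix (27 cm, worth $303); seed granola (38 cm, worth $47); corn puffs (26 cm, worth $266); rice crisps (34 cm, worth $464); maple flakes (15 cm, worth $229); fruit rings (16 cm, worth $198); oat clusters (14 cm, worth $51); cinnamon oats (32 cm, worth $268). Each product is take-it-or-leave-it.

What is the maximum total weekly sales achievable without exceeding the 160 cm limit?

2044

The ratio heuristic lands on granola A + muesli mix + corn puffs + rice crisps + maple flakes + fruit rings + oat clusters (2025) but leaves 8 cm idle.
Dropping fruit rings and oat clusters frees 30 cm; slotting in cinnamon oats (32 cm) lifts the total to 2044 at 154 cm.
The closest alternative, granola A + muesli mix + rice crisps + maple flakes + fruit rings + oat clusters + cinnamon oats, reaches only 2027.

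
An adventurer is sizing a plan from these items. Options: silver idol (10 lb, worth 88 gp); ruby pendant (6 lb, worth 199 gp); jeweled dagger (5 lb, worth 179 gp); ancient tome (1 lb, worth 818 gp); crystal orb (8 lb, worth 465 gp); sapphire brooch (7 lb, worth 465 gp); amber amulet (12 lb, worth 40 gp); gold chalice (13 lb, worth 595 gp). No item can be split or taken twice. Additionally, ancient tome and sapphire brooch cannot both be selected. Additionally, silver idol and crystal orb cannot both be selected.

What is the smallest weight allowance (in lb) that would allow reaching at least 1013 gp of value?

Need the lightest bundle worth ≥ 1013.
ruby pendant + ancient tome: 1017 value at 7 lb.
No combination under 7 lb hits 1013.

7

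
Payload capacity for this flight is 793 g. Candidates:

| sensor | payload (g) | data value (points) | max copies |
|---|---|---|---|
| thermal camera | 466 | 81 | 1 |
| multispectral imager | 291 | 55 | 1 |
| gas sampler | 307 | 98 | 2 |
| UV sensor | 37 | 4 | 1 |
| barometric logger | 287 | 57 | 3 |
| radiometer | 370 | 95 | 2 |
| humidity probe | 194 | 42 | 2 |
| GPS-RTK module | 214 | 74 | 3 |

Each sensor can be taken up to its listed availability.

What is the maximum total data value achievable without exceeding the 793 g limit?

Density check — GPS-RTK module 0.35, gas sampler 0.32, radiometer 0.26 are the best per g.
Taking the top-ratio sensors first gives UV sensor + 3×GPS-RTK module for 226 (679 g).
Replace GPS-RTK module with gas sampler: the trade gains 24 net, giving 250 at 772 g.
The spare 21 g is too small for any remaining sensor, and no exchange beats 250.

250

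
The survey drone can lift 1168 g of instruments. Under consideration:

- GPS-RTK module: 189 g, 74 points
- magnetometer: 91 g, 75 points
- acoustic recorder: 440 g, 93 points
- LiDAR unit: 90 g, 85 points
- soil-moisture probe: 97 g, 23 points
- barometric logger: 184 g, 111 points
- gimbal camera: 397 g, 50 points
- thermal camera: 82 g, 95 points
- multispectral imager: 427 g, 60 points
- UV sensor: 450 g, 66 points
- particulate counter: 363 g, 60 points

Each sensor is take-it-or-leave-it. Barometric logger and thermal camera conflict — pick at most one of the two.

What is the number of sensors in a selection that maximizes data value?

The maximum data value within 1168 g is 461.
GPS-RTK module + magnetometer + acoustic recorder + LiDAR unit + soil-moisture probe + barometric logger hits 461 at 1091 g.
All optima have 6 sensors.

6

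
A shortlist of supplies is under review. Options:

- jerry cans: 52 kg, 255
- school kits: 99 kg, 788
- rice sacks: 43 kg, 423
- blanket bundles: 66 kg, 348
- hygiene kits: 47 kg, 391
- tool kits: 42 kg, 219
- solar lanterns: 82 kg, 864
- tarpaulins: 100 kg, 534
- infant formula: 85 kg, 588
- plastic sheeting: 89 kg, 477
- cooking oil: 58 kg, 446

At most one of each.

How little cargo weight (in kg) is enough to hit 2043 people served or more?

Look for the lowest-cargo combination reaching 2043.
school kits + rice sacks + solar lanterns: 2075 people served at 224 kg.
Any bundle with less than 224 kg falls short of 2043.

224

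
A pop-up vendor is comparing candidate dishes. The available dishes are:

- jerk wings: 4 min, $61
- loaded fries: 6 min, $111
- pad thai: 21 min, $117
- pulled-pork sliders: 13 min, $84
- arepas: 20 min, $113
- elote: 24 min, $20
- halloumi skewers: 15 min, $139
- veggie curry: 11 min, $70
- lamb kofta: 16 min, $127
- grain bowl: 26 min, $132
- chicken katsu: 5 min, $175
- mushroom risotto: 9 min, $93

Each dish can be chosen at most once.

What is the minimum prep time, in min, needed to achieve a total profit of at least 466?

Minimise min subject to total profit ≥ 466.
jerk wings + loaded fries + halloumi skewers + chicken katsu reaches 486 using 30 min.
Any bundle with less than 30 min falls short of 466.

30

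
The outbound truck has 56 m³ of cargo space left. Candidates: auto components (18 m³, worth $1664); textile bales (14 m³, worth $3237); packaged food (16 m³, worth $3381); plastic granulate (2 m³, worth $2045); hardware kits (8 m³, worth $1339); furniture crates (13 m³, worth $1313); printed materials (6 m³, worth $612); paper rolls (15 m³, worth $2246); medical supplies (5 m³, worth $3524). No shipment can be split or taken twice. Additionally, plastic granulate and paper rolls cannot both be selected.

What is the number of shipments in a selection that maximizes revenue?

6

The maximum revenue within 56 m³ is 14138.
textile bales + packaged food + plastic granulate + hardware kits + printed materials + medical supplies hits 14138 at 51 m³.
All optima have 6 shipments.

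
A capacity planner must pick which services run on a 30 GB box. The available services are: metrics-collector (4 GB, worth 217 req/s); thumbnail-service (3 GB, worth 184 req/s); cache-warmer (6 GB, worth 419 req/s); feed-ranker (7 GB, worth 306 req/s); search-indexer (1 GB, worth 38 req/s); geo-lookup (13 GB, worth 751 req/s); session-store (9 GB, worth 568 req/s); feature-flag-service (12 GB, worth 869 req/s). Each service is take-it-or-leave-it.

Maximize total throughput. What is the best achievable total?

2040

Best packing: thumbnail-service + cache-warmer + session-store + feature-flag-service — 30 GB, 2040 total.
Runner-up cache-warmer + search-indexer + session-store + feature-flag-service tops out at 1894.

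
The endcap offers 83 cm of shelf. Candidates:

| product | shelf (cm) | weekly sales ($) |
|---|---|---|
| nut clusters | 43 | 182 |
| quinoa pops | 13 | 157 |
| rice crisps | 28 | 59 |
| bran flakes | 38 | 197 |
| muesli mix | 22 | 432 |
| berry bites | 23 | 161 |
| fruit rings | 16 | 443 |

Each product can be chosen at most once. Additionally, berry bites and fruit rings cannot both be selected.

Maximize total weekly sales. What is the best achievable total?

1091

Quinoa pops + rice crisps + muesli mix + fruit rings uses 79 of the 83 cm and totals 1091.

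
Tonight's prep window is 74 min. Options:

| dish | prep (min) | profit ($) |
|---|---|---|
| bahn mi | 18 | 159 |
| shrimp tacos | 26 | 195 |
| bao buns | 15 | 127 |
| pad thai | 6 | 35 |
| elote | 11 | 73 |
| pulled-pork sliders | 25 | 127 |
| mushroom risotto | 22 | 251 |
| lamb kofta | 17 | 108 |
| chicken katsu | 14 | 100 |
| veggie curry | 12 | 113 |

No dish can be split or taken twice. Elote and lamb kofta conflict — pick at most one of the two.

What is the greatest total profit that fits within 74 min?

685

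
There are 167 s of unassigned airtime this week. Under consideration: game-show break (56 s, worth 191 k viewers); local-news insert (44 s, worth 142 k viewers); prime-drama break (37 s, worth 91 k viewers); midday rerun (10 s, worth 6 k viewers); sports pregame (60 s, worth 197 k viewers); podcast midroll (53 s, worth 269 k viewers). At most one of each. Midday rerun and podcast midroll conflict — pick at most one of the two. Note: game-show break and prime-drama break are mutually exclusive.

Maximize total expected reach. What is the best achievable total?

Taking local-news insert + sports pregame + podcast midroll: 157 s used, 608 in expected reach.

608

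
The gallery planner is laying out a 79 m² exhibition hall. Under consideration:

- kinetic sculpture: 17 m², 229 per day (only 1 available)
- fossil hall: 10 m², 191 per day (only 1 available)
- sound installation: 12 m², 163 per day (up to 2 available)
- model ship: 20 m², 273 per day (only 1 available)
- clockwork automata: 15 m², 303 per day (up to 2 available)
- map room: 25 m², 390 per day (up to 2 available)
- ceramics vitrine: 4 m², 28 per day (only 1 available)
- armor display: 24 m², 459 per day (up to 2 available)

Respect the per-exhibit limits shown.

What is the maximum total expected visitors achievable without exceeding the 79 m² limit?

1524

Taking 2×clockwork automata + 2×armor display: 78 m² used, 1524 in expected visitors.
That's the maximum — no swap from here does better than 1524.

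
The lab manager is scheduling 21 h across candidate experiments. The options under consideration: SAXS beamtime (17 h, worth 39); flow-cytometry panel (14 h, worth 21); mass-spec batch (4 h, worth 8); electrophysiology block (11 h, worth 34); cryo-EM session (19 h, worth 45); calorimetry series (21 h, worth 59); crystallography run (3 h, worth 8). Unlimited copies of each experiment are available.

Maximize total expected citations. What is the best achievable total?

59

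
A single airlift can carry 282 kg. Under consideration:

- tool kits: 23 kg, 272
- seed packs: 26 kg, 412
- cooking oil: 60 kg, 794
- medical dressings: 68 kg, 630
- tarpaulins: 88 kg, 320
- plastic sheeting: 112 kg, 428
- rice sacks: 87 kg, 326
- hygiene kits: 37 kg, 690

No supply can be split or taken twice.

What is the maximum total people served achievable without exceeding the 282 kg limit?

2852

Ranking by ratio (people served/kg): hygiene kits 18.65, seed packs 15.85, cooking oil 13.23, tool kits 11.83.
Filling by ratio: tool kits + seed packs + cooking oil + medical dressings + hygiene kits for 2798, with 68 kg left unused.
The 23 kg tied up in tool kits is better spent on rice sacks — total rises to 2852 (278 kg).
Runner-up seed packs + cooking oil + medical dressings + tarpaulins + hygiene kits tops out at 2846.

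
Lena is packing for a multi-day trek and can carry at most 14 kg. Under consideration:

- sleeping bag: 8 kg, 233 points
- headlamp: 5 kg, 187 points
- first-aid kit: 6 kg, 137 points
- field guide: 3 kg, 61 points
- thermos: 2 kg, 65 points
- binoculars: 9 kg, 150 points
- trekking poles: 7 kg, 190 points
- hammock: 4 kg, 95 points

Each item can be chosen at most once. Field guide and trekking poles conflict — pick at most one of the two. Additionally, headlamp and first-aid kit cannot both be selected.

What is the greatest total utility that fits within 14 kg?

442

Taking headlamp + thermos + trekking poles: 14 kg used, 442 in utility.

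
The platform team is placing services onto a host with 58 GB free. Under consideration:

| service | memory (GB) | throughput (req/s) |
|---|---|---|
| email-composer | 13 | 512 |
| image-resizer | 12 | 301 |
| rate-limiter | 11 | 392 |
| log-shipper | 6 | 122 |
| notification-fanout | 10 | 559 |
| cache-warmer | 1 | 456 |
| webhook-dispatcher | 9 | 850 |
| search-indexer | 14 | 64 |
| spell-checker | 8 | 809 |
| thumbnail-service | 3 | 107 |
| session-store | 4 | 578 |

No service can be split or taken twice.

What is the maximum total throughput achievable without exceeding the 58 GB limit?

4156

By throughput per GB: cache-warmer 456.00, session-store 144.50, spell-checker 101.12 lead.
A density-first pass picks email-composer + log-shipper + notification-fanout + cache-warmer + webhook-dispatcher + spell-checker + thumbnail-service + session-store — 3993 at 54 GB.
The 9 GB tied up in log-shipper and thumbnail-service is better spent on rate-limiter — total rises to 4156 (56 GB).
Every other selection either busts 58 GB or fails to beat 4156.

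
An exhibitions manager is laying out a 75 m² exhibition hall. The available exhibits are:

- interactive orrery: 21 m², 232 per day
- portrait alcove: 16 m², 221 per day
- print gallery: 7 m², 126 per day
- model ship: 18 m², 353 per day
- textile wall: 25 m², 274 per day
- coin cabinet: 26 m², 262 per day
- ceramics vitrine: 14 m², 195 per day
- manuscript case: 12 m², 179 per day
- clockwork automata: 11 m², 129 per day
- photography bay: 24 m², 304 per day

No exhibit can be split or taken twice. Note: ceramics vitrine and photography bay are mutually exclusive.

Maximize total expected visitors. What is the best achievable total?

1111

The ratio heuristic lands on portrait alcove + print gallery + model ship + ceramics vitrine + manuscript case (1074) but leaves 8 m² idle.
Dropping ceramics vitrine frees 14 m²; slotting in interactive orrery (21 m²) lifts the total to 1111 at 74 m².
The closest alternative, print gallery + model ship + manuscript case + clockwork automata + photography bay, reaches only 1091.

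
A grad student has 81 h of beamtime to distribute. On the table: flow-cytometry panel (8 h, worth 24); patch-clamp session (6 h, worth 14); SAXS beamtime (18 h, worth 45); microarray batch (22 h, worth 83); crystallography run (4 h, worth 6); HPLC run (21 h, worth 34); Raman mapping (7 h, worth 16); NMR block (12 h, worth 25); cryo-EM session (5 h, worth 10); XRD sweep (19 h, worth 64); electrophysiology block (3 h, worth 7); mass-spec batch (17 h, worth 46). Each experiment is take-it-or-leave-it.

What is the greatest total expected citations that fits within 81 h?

The ratio heuristic lands on flow-cytometry panel + patch-clamp session + microarray batch + cryo-EM session + XRD sweep + electrophysiology block + mass-spec batch (248) but leaves 1 h idle.
Dropping patch-clamp session frees 6 h; slotting in Raman mapping (7 h) lifts the total to 250 at 81 h.
No other feasible combination exceeds 250.

250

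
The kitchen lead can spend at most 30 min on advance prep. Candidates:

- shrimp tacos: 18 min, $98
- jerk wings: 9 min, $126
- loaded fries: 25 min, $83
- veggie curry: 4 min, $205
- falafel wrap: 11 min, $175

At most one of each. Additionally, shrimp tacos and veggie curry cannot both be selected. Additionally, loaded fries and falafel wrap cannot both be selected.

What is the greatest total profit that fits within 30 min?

Taking jerk wings + veggie curry + falafel wrap: 24 min used, 506 in profit.
Next best is veggie curry + falafel wrap at 380 (15 min) — short by 126.

506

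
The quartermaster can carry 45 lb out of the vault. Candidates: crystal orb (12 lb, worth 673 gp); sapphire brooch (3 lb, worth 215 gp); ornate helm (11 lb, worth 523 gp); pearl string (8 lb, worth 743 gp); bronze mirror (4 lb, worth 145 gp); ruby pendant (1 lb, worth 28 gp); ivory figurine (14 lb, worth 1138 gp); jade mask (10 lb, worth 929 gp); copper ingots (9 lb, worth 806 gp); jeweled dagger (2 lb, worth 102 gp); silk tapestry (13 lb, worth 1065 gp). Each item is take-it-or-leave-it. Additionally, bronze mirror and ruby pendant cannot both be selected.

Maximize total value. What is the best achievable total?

Taking the top-ratio items first gives sapphire brooch + pearl string + jade mask + copper ingots + jeweled dagger + silk tapestry for 3860 (45 lb).
Dropping sapphire brooch and copper ingots and jeweled dagger frees 14 lb; slotting in ivory figurine (14 lb) lifts the total to 3875 at 45 lb.
The closest alternative, sapphire brooch + pearl string + jade mask + copper ingots + jeweled dagger + silk tapestry, reaches only 3860.

3875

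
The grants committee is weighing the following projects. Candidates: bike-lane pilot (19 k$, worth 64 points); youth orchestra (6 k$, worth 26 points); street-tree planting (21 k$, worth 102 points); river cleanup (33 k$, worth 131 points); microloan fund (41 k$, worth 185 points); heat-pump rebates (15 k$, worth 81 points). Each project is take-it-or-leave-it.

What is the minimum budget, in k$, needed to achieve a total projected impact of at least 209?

Look for the lowest-budget combination reaching 209.
Taking youth orchestra + street-tree planting + heat-pump rebates gives 209 (≥ 209) for 42 k$.
Any bundle with less than 42 k$ falls short of 209.

42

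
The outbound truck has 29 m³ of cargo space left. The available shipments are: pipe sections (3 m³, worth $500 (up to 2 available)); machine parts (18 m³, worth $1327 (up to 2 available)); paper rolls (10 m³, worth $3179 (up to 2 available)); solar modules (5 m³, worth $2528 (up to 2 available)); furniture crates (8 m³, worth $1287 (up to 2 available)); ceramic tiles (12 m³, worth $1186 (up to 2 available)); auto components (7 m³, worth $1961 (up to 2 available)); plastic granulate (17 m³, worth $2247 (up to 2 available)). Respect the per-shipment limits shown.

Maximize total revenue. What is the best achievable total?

10196

By revenue per m³: solar modules 505.60, paper rolls 317.90, auto components 280.14 lead.
The ratio ordering already packs tightly: paper rolls + 2×solar modules + auto components, 27 m³, 10196.
That's the maximum — no swap from here does better than 10196.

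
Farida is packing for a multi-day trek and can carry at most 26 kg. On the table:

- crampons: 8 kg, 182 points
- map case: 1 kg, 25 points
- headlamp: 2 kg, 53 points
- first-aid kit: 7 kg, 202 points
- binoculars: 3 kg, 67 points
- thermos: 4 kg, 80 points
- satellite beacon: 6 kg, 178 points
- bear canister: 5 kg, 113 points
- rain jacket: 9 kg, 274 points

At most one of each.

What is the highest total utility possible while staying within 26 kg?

The ratio heuristic lands on map case + headlamp + first-aid kit + satellite beacon + rain jacket (732) but leaves 1 kg idle.
The 2 kg tied up in headlamp is better spent on binoculars — total rises to 746 (26 kg).
An exhaustive check of the 512 subsets confirms 746.

746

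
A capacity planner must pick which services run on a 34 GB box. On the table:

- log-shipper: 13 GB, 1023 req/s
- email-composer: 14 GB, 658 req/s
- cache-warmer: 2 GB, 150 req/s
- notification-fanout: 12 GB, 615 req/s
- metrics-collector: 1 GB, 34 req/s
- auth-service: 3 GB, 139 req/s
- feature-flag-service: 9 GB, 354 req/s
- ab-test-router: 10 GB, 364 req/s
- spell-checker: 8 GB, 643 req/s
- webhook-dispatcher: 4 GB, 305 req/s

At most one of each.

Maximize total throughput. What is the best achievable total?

2325

Filling by ratio: log-shipper + cache-warmer + metrics-collector + auth-service + spell-checker + webhook-dispatcher for 2294, with 3 GB left unused.
Replace cache-warmer and metrics-collector and auth-service with feature-flag-service: the trade gains 31 net, giving 2325 at 34 GB.
That's the maximum — no swap from here does better than 2325.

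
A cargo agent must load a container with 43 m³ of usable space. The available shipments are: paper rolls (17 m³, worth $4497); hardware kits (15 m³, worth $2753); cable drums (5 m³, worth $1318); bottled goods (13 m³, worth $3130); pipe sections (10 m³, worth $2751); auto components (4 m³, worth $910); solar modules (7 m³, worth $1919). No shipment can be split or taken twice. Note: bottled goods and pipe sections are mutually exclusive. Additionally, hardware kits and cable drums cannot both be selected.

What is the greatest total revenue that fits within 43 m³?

Best packing: paper rolls + cable drums + pipe sections + auto components + solar modules — 43 m³, 11395 total.

11395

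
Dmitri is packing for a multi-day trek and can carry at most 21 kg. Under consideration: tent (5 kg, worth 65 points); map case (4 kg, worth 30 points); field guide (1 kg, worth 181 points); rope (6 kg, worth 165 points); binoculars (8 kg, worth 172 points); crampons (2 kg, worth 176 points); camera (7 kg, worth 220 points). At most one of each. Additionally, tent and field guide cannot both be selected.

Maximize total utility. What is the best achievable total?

772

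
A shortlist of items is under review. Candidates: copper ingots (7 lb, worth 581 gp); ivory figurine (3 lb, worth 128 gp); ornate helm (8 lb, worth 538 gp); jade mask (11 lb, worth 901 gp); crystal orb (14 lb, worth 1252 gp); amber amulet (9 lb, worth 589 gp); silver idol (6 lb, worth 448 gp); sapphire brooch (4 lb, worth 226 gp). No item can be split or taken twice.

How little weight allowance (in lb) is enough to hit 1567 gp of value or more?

20

Look for the lowest-weight combination reaching 1567.
crystal orb + silver idol: 1700 value at 20 lb.
Below 20 lb the best achievable stays under 1567.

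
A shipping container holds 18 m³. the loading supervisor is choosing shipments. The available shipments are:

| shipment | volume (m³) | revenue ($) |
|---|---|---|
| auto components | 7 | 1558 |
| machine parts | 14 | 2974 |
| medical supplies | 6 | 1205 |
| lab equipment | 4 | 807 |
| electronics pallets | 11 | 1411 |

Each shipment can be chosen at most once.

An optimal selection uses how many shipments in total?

Best achievable revenue is 3781.
machine parts + lab equipment hits 3781 at 18 m³.
Any selection reaching 3781 contains exactly 2 shipments.

2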